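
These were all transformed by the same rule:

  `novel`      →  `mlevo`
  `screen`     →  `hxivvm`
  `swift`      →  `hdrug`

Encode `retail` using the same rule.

Each pair mirrors across the alphabet (n↔m, o↔l, v↔e): positions sum to 25. Letters are reflected about the middle of the alphabet (position → 25−position): Atbash.
For retail: r↔i, e↔v, t↔g, a↔z, i↔r, l↔o.

ivgzro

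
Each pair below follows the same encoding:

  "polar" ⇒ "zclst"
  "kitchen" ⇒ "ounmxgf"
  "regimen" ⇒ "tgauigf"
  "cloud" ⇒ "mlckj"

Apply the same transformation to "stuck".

qnkmo

Each letter's alphabet position (a=0..z=25) is mapped through 23·x+18 mod 26 — an affine cipher.
Applying it to stuck: s(18)→23·18+18≡16=q; t(19)→23·19+18≡13=n; u(20)→23·20+18≡10=k; c(2)→23·2+18≡12=m; k(10)→23·10+18≡14=o (all mod 26).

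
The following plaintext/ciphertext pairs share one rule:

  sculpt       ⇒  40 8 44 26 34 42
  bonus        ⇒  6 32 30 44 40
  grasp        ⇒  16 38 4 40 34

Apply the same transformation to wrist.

48 38 20 40 42

s(#19)→40 and c(#3)→8: differences scale by 2, so n = 2·pos + 2. With a=1..z=26, the number is 2·pos + 2.
For wrist: w=23→48, r=18→38, i=9→20, s=19→40, t=20→42.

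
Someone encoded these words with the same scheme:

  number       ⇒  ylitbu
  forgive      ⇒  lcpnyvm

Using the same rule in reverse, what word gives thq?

jam

Read the word backwards and shift each letter +7.
Undoing it on thq: shift back: t−7=m, h−7=a, q−7=j → maj; then reverse → jam.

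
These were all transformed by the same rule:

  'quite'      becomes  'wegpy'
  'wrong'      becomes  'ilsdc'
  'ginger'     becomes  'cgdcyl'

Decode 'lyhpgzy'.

q(16)→w(22) and u(20)→e(4) fit y≡15x+16 (mod 26); the inverse of 15 mod 26 is 7. Treating letters as 0–25, the rule is x ↦ 15x + 16 (mod 26).
Undoing it on lyhpgzy: l(11)→7·(11−16)≡17=r; y(24)→7·(24−16)≡4=e; h(7)→7·(7−16)≡15=p; p(15)→7·(15−16)≡19=t; g(6)→7·(6−16)≡8=i; z(25)→7·(25−16)≡11=l; y(24)→7·(24−16)≡4=e (all mod 26).

reptile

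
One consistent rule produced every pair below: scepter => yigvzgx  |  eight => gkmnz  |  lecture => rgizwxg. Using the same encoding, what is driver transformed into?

jxkbgx

The shift depends on letter class: consonant s→y is +6, but vowel e→g is +2. Two shifts are in play — +2 for a/e/i/o/u, +6 for every other letter.
For driver: d(cons)+6=j, r(cons)+6=x, i(vowel)+2=k, v(cons)+6=b, e(vowel)+2=g, r(cons)+6=x.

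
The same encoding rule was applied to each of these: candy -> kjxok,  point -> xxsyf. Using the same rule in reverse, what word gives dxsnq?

voice

Letter i (0-indexed) is shifted by i+8, so successive shifts are 8, 9, 10, ….
Reversing it on dxsnq: d−8=v, x−9=o, s−10=i, n−11=c, q−12=e.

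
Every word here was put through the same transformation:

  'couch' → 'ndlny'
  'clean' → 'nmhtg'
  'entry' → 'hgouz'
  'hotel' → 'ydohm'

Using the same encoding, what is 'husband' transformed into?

ylrqtgk

This is an affine cipher: with a=0,…,z=25, each position x becomes (23x+19) mod 26.
For husband: h(7)→23·7+19≡24=y; u(20)→23·20+19≡11=l; s(18)→23·18+19≡17=r; b(1)→23·1+19≡16=q; a(0)→23·0+19≡19=t; n(13)→23·13+19≡6=g; d(3)→23·3+19≡10=k (all mod 26).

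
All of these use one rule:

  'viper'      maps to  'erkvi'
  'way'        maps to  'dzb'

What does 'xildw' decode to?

Each pair mirrors across the alphabet (v↔e, i↔r, p↔k): positions sum to 25. Letters are reflected about the middle of the alphabet (position → 25−position): Atbash.
Decoding xildw: x↔c, i↔r, l↔o, d↔w, w↔d.

crowd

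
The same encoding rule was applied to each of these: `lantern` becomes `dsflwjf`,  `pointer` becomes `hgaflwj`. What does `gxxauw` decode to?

Compare letters: l→d is +18, a→s is +18, n→f is +18 — a constant shift. It's a constant shift of +18 (ROT18).
Undoing it on gxxauw: g−18=o, x−18=f, x−18=f, a−18=i, u−18=c, w−18=e.

office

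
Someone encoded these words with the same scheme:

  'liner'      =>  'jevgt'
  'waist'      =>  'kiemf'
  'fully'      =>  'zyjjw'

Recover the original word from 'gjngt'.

elder

l(11)→j(9) and i(8)→e(4) fit y≡19x+8 (mod 26); the inverse of 19 mod 26 is 11. Each letter's alphabet position (a=0..z=25) is mapped through 19·x+8 mod 26 — an affine cipher.
Decoding gjngt: g(6)→11·(6−8)≡4=e; j(9)→11·(9−8)≡11=l; n(13)→11·(13−8)≡3=d; g(6)→11·(6−8)≡4=e; t(19)→11·(19−8)≡17=r (all mod 26).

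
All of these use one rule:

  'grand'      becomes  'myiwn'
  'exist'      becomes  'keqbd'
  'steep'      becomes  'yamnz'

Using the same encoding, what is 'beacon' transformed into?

hlilyy

In grand: g→m is +6, r→y is +7, a→i is +8, n→w is +9 — the shift increases by 1 each position. Each letter shifts forward by (position + 6), i.e. 6, 7, 8, … — the shift grows by one for each successive letter.
On beacon: b+6=h, e+7=l, a+8=i, c+9=l, o+10=y, n+11=y.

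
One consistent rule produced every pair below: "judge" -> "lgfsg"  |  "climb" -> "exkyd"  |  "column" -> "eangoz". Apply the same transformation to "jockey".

laewgk

Shifts by position in judge: pos 0: j→l (+2), pos 1: u→g (+12), pos 2: d→f (+2), pos 3: g→s (+12) — repeating every 2. A repeating key of period 2 is used — shifts +2, +12 over and over.
On jockey: j+2=l, o+12=a, c+2=e, k+12=w, e+2=g, y+12=k.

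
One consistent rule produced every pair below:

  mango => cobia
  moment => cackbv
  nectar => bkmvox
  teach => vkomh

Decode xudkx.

Each letter's alphabet position (a=0..z=25) is mapped through 25·x+14 mod 26 — an affine cipher.
Reversing it on xudkx: x(23)→25·(23−14)≡17=r; u(20)→25·(20−14)≡20=u; d(3)→25·(3−14)≡11=l; k(10)→25·(10−14)≡4=e; x(23)→25·(23−14)≡17=r (all mod 26).

ruler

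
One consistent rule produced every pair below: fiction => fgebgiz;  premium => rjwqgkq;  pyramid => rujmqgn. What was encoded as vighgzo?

boiling

f(5)→f(5) and i(8)→g(6) fit y≡9x+12 (mod 26); the inverse of 9 mod 26 is 3. Each letter's alphabet position (a=0..z=25) is mapped through 9·x+12 mod 26 — an affine cipher.
Undoing it on vighgzo: v(21)→3·(21−12)≡1=b; i(8)→3·(8−12)≡14=o; g(6)→3·(6−12)≡8=i; h(7)→3·(7−12)≡11=l; g(6)→3·(6−12)≡8=i; z(25)→3·(25−12)≡13=n; o(14)→3·(14−12)≡6=g (all mod 26).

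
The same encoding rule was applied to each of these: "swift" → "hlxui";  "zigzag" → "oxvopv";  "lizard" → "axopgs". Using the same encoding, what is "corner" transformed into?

Compare letters: s→h is +15, w→l is +15, i→x is +15 — a constant shift. It's a constant shift of +15 (ROT15).
On corner: c+15=r, o+15=d, r+15=g, n+15=c, e+15=t, r+15=g.

rdgctg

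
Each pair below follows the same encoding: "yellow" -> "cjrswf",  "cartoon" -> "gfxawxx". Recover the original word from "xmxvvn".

Each letter shifts forward by (position + 4), i.e. 4, 5, 6, … — the shift grows by one for each successive letter.
Undoing it on xmxvvn: x−4=t, m−5=h, x−6=r, v−7=o, v−8=n, n−9=e.

throne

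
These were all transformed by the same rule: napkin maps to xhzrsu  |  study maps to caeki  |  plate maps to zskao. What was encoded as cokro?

Shifts by position in napkin: pos 0: n→x (+10), pos 1: a→h (+7), pos 2: p→z (+10), pos 3: k→r (+7) — repeating every 2. The shifts repeat in a cycle of length 2: positions 0,1,… shift by +10, +7, then the pattern repeats.
Reversing it on cokro: c−10=s, o−7=h, k−10=a, r−7=k, o−10=e.

shake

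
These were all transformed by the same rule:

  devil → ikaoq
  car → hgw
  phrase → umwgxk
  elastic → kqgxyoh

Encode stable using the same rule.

xyggqk

The rule splits by letter class: vowels +6, consonants +5.
On stable: s(cons)+5=x, t(cons)+5=y, a(vowel)+6=g, b(cons)+5=g, l(cons)+5=q, e(vowel)+6=k.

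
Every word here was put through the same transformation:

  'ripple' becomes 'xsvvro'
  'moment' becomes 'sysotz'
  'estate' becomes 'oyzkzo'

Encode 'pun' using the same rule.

The shift depends on letter class: consonant r→x is +6, but vowel i→s is +10. Vowels shift forward by 10 and consonants shift forward by 6.
On pun: p(cons)+6=v, u(vowel)+10=e, n(cons)+6=t.

vet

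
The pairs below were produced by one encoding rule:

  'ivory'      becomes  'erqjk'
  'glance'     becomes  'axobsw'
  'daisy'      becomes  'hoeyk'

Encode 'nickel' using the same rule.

besiwx

This is an affine cipher: with a=0,…,z=25, each position x becomes (15x+14) mod 26.
For nickel: n(13)→15·13+14≡1=b; i(8)→15·8+14≡4=e; c(2)→15·2+14≡18=s; k(10)→15·10+14≡8=i; e(4)→15·4+14≡22=w; l(11)→15·11+14≡23=x (all mod 26).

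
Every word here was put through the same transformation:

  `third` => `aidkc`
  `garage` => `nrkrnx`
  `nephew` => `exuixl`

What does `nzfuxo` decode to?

This is an affine cipher: with a=0,…,z=25, each position x becomes (21x+17) mod 26.
Reversing it on nzfuxo: n(13)→5·(13−17)≡6=g; z(25)→5·(25−17)≡14=o; f(5)→5·(5−17)≡18=s; u(20)→5·(20−17)≡15=p; x(23)→5·(23−17)≡4=e; o(14)→5·(14−17)≡11=l (all mod 26).

gospel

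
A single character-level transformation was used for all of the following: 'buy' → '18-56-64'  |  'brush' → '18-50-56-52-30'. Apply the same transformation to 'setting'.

b(#2)→18 and u(#21)→56: differences scale by 2, so n = 2·pos + 14. The formula is n = 2×(alphabet index, a=1) + 14.
Applying it to setting: s=19→52, e=5→24, t=20→54, t=20→54, i=9→32, n=14→42, g=7→28.

52-24-54-54-32-42-28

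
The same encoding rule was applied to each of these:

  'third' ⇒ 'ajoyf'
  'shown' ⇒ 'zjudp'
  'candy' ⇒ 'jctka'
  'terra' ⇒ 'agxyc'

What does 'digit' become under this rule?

Shifts by position in third: pos 0: t→a (+7), pos 1: h→j (+2), pos 2: i→o (+6), pos 3: r→y (+7), pos 4: d→f (+2) — repeating every 3. A repeating key of period 3 is used — shifts +7, +2, +6 over and over.
On digit: d+7=k, i+2=k, g+6=m, i+7=p, t+2=v.

kkmpv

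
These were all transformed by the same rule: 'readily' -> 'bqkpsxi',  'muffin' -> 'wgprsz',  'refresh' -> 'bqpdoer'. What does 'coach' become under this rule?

makor

The shifts repeat in a cycle of length 2: positions 0,1,… shift by +10, +12, then the pattern repeats.
Applying it to coach: c+10=m, o+12=a, a+10=k, c+12=o, h+10=r.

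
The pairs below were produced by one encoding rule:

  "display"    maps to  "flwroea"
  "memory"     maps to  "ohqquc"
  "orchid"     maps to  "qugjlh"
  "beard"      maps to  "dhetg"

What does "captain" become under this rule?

edtvdmp

Shifts by position in display: pos 0: d→f (+2), pos 1: i→l (+3), pos 2: s→w (+4), pos 3: p→r (+2), pos 4: l→o (+3), pos 5: a→e (+4) — repeating every 3. A repeating key of period 3 is used — shifts +2, +3, +4 over and over.
Applying it to captain: c+2=e, a+3=d, p+4=t, t+2=v, a+3=d, i+4=m, n+2=p.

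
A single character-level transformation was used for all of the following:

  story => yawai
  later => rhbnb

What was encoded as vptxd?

pilot

In story: s→y is +6, t→a is +7, o→w is +8, r→a is +9 — the shift increases by 1 each position. Each letter shifts forward by (position + 6), i.e. 6, 7, 8, … — the shift grows by one for each successive letter.
Decoding vptxd: v−6=p, p−7=i, t−8=l, x−9=o, d−10=t.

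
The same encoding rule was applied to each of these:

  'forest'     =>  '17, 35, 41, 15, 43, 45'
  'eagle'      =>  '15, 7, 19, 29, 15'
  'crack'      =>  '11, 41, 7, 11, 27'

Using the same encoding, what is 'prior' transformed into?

f(#6)→17 and o(#15)→35: differences scale by 2, so n = 2·pos + 5. The formula is n = 2×(alphabet index, a=1) + 5.
On prior: p=16→37, r=18→41, i=9→23, o=15→35, r=18→41.

37, 41, 23, 35, 41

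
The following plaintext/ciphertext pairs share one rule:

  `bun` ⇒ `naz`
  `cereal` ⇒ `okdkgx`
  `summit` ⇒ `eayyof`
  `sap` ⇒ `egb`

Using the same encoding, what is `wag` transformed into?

igs

The shift depends on letter class: consonant b→n is +12, but vowel u→a is +6. Two shifts are in play — +6 for a/e/i/o/u, +12 for every other letter.
On wag: w(cons)+12=i, a(vowel)+6=g, g(cons)+12=s.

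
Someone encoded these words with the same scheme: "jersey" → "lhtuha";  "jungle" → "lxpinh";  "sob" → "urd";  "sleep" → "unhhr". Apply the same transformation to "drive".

The shift depends on letter class: consonant j→l is +2, but vowel e→h is +3. Vowels shift forward by 3 and consonants shift forward by 2.
Applying it to drive: d(cons)+2=f, r(cons)+2=t, i(vowel)+3=l, v(cons)+2=x, e(vowel)+3=h.

ftlxh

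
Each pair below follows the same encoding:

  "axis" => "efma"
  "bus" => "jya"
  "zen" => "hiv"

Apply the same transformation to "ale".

eti

The shift depends on letter class: consonant x→f is +8, but vowel a→e is +4. Two shifts are in play — +4 for a/e/i/o/u, +8 for every other letter.
Applying it to ale: a(vowel)+4=e, l(cons)+8=t, e(vowel)+4=i.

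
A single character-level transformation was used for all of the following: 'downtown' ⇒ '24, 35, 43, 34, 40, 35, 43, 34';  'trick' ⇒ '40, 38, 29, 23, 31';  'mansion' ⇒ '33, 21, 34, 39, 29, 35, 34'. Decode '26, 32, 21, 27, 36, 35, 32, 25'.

d is letter #4 and maps to 24: an offset of 20. Letters become their 1-based position plus 20 (so a→21, b→22, …).
Reversing it on 26, 32, 21, 27, 36, 35, 32, 25: 26→(26−20)÷1=6=f, 32→(32−20)÷1=12=l, 21→(21−20)÷1=1=a, 27→(27−20)÷1=7=g, 36→(36−20)÷1=16=p, 35→(35−20)÷1=15=o, 32→(32−20)÷1=12=l, 25→(25−20)÷1=5=e.

flagpole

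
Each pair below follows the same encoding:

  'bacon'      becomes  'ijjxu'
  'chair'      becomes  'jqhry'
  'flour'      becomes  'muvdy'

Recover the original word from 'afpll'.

twice

A repeating key of period 2 is used — shifts +7, +9 over and over.
Reversing it on afpll: a−7=t, f−9=w, p−7=i, l−9=c, l−7=e.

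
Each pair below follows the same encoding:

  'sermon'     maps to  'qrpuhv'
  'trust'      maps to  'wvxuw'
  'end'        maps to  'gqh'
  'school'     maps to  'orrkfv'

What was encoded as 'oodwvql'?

install

Two steps: reverse the string, then apply a Caesar shift of +3.
Undoing it on oodwvql: shift back: o−3=l, o−3=l, d−3=a, w−3=t, v−3=s, q−3=n, l−3=i → llatsni; then reverse → install.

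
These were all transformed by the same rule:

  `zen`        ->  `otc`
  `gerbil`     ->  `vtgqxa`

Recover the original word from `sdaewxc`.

Each letter is shifted forward by 15 in the alphabet (a Caesar shift of +15).
Decoding sdaewxc: s−15=d, d−15=o, a−15=l, e−15=p, w−15=h, x−15=i, c−15=n.

dolphin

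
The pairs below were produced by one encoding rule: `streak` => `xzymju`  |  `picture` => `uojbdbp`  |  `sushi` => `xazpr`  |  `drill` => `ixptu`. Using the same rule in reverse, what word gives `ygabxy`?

Letter i (0-indexed) is shifted by i+5, so successive shifts are 5, 6, 7, ….
Decoding ygabxy: y−5=t, g−6=a, a−7=t, b−8=t, x−9=o, y−10=o.

tattoo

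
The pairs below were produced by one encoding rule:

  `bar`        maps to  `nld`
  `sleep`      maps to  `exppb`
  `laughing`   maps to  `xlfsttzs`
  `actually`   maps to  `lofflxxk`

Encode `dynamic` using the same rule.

The shift depends on letter class: consonant b→n is +12, but vowel a→l is +11. Vowels shift forward by 11 and consonants shift forward by 12.
Applying it to dynamic: d(cons)+12=p, y(cons)+12=k, n(cons)+12=z, a(vowel)+11=l, m(cons)+12=y, i(vowel)+11=t, c(cons)+12=o.

pkzlyto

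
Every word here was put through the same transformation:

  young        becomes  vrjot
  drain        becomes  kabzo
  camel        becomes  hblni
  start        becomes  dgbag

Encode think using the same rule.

gwzof

Each letter's alphabet position (a=0..z=25) is mapped through 3·x+1 mod 26 — an affine cipher.
On think: t(19)→3·19+1≡6=g; h(7)→3·7+1≡22=w; i(8)→3·8+1≡25=z; n(13)→3·13+1≡14=o; k(10)→3·10+1≡5=f (all mod 26).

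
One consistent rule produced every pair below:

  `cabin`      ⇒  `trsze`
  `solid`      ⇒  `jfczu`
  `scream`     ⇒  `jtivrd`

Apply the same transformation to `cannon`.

Compare letters: c→t is +17, a→r is +17, b→s is +17 — a constant shift. This is a Caesar cipher with shift 17.
On cannon: c+17=t, a+17=r, n+17=e, n+17=e, o+17=f, n+17=e.

treefe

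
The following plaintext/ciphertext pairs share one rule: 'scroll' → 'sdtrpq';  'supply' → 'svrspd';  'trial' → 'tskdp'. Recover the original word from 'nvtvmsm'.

In scroll: s→s is +0, c→d is +1, r→t is +2, o→r is +3 — the shift increases by 1 each position. The shift increases by 1 at each position, starting from +0: 0, 1, 2, ….
Undoing it on nvtvmsm: n−0=n, v−1=u, t−2=r, v−3=s, m−4=i, s−5=n, m−6=g.

nursing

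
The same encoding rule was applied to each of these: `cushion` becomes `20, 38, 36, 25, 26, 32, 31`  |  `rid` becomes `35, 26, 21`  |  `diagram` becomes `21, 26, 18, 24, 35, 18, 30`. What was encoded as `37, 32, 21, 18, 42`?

today

c is letter #3 and maps to 20: an offset of 17. The number is (letter's place in the alphabet, a=1) + 17.
Decoding 37, 32, 21, 18, 42: 37→(37−17)÷1=20=t, 32→(32−17)÷1=15=o, 21→(21−17)÷1=4=d, 18→(18−17)÷1=1=a, 42→(42−17)÷1=25=y.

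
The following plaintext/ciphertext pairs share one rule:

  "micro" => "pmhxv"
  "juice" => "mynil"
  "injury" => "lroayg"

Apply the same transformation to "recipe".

uihowm

In micro: m→p is +3, i→m is +4, c→h is +5, r→x is +6 — the shift increases by 1 each position. The shift increases by 1 at each position, starting from +3: 3, 4, 5, ….
On recipe: r+3=u, e+4=i, c+5=h, i+6=o, p+7=w, e+8=m.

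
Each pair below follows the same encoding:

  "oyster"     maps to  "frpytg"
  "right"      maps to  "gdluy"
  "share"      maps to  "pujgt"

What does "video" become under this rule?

o(14)→f(5) and y(24)→r(17) fit y≡9x+9 (mod 26); the inverse of 9 mod 26 is 3. Each letter's alphabet position (a=0..z=25) is mapped through 9·x+9 mod 26 — an affine cipher.
Applying it to video: v(21)→9·21+9≡16=q; i(8)→9·8+9≡3=d; d(3)→9·3+9≡10=k; e(4)→9·4+9≡19=t; o(14)→9·14+9≡5=f (all mod 26).

qdktf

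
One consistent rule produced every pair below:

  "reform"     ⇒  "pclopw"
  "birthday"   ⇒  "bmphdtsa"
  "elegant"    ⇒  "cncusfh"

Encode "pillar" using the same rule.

r(17)→p(15) and e(4)→c(2) fit y≡9x+18 (mod 26); the inverse of 9 mod 26 is 3. Treating letters as 0–25, the rule is x ↦ 9x + 18 (mod 26).
Applying it to pillar: p(15)→9·15+18≡23=x; i(8)→9·8+18≡12=m; l(11)→9·11+18≡13=n; l(11)→9·11+18≡13=n; a(0)→9·0+18≡18=s; r(17)→9·17+18≡15=p (all mod 26).

xmnnsp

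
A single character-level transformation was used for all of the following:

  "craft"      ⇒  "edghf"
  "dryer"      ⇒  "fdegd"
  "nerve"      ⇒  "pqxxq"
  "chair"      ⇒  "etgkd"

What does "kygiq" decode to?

image

Shifts by position in craft: pos 0: c→e (+2), pos 1: r→d (+12), pos 2: a→g (+6), pos 3: f→h (+2), pos 4: t→f (+12) — repeating every 3. The shifts repeat in a cycle of length 3: positions 0,1,… shift by +2, +12, +6, then the pattern repeats.
Decoding kygiq: k−2=i, y−12=m, g−6=a, i−2=g, q−12=e.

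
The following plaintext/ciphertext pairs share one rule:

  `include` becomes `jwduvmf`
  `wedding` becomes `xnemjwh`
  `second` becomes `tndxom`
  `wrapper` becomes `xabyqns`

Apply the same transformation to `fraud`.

gabde

Shifts by position in include: pos 0: i→j (+1), pos 1: n→w (+9), pos 2: c→d (+1), pos 3: l→u (+9) — repeating every 2. A repeating key of period 2 is used — shifts +1, +9 over and over.
On fraud: f+1=g, r+9=a, a+1=b, u+9=d, d+1=e.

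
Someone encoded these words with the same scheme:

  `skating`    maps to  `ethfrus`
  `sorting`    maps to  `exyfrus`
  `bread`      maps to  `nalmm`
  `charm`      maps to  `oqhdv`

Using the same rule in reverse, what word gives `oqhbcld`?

Shifts by position in skating: pos 0: s→e (+12), pos 1: k→t (+9), pos 2: a→h (+7), pos 3: t→f (+12), pos 4: i→r (+9), pos 5: n→u (+7) — repeating every 3. A repeating key of period 3 is used — shifts +12, +9, +7 over and over.
Decoding oqhbcld: o−12=c, q−9=h, h−7=a, b−12=p, c−9=t, l−7=e, d−12=r.

chapter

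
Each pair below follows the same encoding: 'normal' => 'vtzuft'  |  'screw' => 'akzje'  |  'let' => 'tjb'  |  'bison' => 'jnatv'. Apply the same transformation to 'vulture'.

The shift depends on letter class: consonant n→v is +8, but vowel o→t is +5. The rule splits by letter class: vowels +5, consonants +8.
Applying it to vulture: v(cons)+8=d, u(vowel)+5=z, l(cons)+8=t, t(cons)+8=b, u(vowel)+5=z, r(cons)+8=z, e(vowel)+5=j.

dztbzzj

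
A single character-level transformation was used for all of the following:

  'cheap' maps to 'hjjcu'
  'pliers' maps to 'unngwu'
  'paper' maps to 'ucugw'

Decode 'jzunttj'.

Shifts by position in cheap: pos 0: c→h (+5), pos 1: h→j (+2), pos 2: e→j (+5), pos 3: a→c (+2) — repeating every 2. It's a Vigenère-style cipher with numeric key [5,2]: position i shifts by key[i mod 2].
Reversing it on jzunttj: j−5=e, z−2=x, u−5=p, n−2=l, t−5=o, t−2=r, j−5=e.

explore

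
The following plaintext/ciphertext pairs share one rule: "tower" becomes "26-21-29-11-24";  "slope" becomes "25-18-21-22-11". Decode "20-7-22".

nap

t is letter #20 and maps to 26: an offset of 6. Letters become their 1-based position plus 6 (so a→7, b→8, …).
Undoing it on 20-7-22: 20→(20−6)÷1=14=n, 7→(7−6)÷1=1=a, 22→(22−6)÷1=16=p.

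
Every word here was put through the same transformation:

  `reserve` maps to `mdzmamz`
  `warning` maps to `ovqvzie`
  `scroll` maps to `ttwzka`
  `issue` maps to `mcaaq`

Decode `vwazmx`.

The output letters match the input read backwards, each shifted +8: reserve reversed is evreser. Two steps: reverse the string, then apply a Caesar shift of +8.
Decoding vwazmx: shift back: v−8=n, w−8=o, a−8=s, z−8=r, m−8=e, x−8=p → nosrep; then reverse → person.

person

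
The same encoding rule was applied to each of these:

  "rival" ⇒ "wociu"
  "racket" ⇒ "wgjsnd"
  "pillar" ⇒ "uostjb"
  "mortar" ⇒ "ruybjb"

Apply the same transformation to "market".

rgysnd

The shift increases by 1 at each position, starting from +5: 5, 6, 7, ….
For market: m+5=r, a+6=g, r+7=y, k+8=s, e+9=n, t+10=d.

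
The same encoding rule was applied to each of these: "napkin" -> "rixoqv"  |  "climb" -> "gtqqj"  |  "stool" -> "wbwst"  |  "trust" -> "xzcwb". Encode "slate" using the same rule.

Shifts by position in napkin: pos 0: n→r (+4), pos 1: a→i (+8), pos 2: p→x (+8), pos 3: k→o (+4), pos 4: i→q (+8), pos 5: n→v (+8) — repeating every 3. The shifts repeat in a cycle of length 3: positions 0,1,… shift by +4, +8, +8, then the pattern repeats.
Applying it to slate: s+4=w, l+8=t, a+8=i, t+4=x, e+8=m.

wtixm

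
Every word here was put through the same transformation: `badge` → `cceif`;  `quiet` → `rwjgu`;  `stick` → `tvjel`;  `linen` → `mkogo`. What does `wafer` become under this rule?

xcggs

A repeating key of period 2 is used — shifts +1, +2 over and over.
Applying it to wafer: w+1=x, a+2=c, f+1=g, e+2=g, r+1=s.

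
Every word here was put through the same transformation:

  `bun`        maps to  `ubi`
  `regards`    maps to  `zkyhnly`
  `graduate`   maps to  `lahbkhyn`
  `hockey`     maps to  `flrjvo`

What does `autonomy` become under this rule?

ftvuvabh

The output letters match the input read backwards, each shifted +7: bun reversed is nub. Two steps: reverse the string, then apply a Caesar shift of +7.
For autonomy: reverse → ymonotua; then shift: y+7=f, m+7=t, o+7=v, n+7=u, o+7=v, t+7=a, u+7=b, a+7=h.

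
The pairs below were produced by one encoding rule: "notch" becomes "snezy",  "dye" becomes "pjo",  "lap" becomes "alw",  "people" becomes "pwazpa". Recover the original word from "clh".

war

The output letters match the input read backwards, each shifted +11: notch reversed is hcton. The word is reversed, then every letter is shifted forward by 11.
Decoding clh: shift back: c−11=r, l−11=a, h−11=w → raw; then reverse → war.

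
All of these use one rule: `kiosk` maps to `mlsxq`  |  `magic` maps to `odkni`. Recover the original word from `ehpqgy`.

cellar

In kiosk: k→m is +2, i→l is +3, o→s is +4, s→x is +5 — the shift increases by 1 each position. Letter i (0-indexed) is shifted by i+2, so successive shifts are 2, 3, 4, ….
Undoing it on ehpqgy: e−2=c, h−3=e, p−4=l, q−5=l, g−6=a, y−7=r.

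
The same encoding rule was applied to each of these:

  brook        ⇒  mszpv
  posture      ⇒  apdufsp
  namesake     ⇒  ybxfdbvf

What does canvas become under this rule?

nbywlt

Shifts by position in brook: pos 0: b→m (+11), pos 1: r→s (+1), pos 2: o→z (+11), pos 3: o→p (+1) — repeating every 2. The shifts repeat in a cycle of length 2: positions 0,1,… shift by +11, +1, then the pattern repeats.
Applying it to canvas: c+11=n, a+1=b, n+11=y, v+1=w, a+11=l, s+1=t.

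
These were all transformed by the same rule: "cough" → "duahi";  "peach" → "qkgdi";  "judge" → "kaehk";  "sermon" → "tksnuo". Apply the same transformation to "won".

The shift depends on letter class: consonant c→d is +1, but vowel o→u is +6. Two shifts are in play — +6 for a/e/i/o/u, +1 for every other letter.
Applying it to won: w(cons)+1=x, o(vowel)+6=u, n(cons)+1=o.

xuo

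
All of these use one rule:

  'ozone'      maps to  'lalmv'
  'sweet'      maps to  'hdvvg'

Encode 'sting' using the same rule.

Each pair mirrors across the alphabet (o↔l, z↔a, o↔l): positions sum to 25. Letters are reflected about the middle of the alphabet (position → 25−position): Atbash.
Applying it to sting: s↔h, t↔g, i↔r, n↔m, g↔t.

hgrmt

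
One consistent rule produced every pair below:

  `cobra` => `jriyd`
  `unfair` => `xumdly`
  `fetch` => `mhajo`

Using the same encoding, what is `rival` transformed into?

ylcds

The shift depends on letter class: consonant c→j is +7, but vowel o→r is +3. Vowels shift forward by 3 and consonants shift forward by 7.
Applying it to rival: r(cons)+7=y, i(vowel)+3=l, v(cons)+7=c, a(vowel)+3=d, l(cons)+7=s.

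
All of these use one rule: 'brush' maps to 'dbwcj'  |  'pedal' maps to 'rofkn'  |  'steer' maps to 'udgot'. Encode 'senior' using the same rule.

uopsqb

Shifts by position in brush: pos 0: b→d (+2), pos 1: r→b (+10), pos 2: u→w (+2), pos 3: s→c (+10) — repeating every 2. The shifts repeat in a cycle of length 2: positions 0,1,… shift by +2, +10, then the pattern repeats.
Applying it to senior: s+2=u, e+10=o, n+2=p, i+10=s, o+2=q, r+10=b.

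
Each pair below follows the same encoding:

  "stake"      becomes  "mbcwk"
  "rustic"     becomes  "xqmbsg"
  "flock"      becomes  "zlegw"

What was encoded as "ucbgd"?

s(18)→m(12) and t(19)→b(1) fit y≡15x+2 (mod 26); the inverse of 15 mod 26 is 7. Each letter's alphabet position (a=0..z=25) is mapped through 15·x+2 mod 26 — an affine cipher.
Reversing it on ucbgd: u(20)→7·(20−2)≡22=w; c(2)→7·(2−2)≡0=a; b(1)→7·(1−2)≡19=t; g(6)→7·(6−2)≡2=c; d(3)→7·(3−2)≡7=h (all mod 26).

watch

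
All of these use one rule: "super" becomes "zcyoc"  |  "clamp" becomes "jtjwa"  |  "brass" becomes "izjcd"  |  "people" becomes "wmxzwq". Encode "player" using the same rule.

wtjipd

In super: s→z is +7, u→c is +8, p→y is +9, e→o is +10 — the shift increases by 1 each position. Letter i (0-indexed) is shifted by i+7, so successive shifts are 7, 8, 9, ….
For player: p+7=w, l+8=t, a+9=j, y+10=i, e+11=p, r+12=d.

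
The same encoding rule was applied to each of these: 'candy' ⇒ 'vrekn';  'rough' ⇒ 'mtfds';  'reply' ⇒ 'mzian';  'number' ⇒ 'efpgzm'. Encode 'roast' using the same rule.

mtrbq

c(2)→v(21) and a(0)→r(17) fit y≡15x+17 (mod 26); the inverse of 15 mod 26 is 7. This is an affine cipher: with a=0,…,z=25, each position x becomes (15x+17) mod 26.
Applying it to roast: r(17)→15·17+17≡12=m; o(14)→15·14+17≡19=t; a(0)→15·0+17≡17=r; s(18)→15·18+17≡1=b; t(19)→15·19+17≡16=q (all mod 26).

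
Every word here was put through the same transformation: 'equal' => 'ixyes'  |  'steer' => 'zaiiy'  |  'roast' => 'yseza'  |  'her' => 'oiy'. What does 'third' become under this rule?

The shift depends on letter class: consonant q→x is +7, but vowel e→i is +4. The rule splits by letter class: vowels +4, consonants +7.
On third: t(cons)+7=a, h(cons)+7=o, i(vowel)+4=m, r(cons)+7=y, d(cons)+7=k.

aomyk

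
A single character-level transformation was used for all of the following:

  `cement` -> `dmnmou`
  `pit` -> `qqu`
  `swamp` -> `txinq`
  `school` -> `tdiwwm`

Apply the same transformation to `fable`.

gicmm

Two shifts are in play — +8 for a/e/i/o/u, +1 for every other letter.
Applying it to fable: f(cons)+1=g, a(vowel)+8=i, b(cons)+1=c, l(cons)+1=m, e(vowel)+8=m.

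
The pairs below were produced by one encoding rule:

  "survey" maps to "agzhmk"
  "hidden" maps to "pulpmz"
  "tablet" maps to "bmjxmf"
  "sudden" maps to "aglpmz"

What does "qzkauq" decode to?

Shifts by position in survey: pos 0: s→a (+8), pos 1: u→g (+12), pos 2: r→z (+8), pos 3: v→h (+12) — repeating every 2. It's a Vigenère-style cipher with numeric key [8,12]: position i shifts by key[i mod 2].
Undoing it on qzkauq: q−8=i, z−12=n, k−8=c, a−12=o, u−8=m, q−12=e.

income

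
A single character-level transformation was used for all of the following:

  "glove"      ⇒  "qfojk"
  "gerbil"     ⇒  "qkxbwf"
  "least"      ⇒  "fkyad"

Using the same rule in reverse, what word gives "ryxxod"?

parrot

g(6)→q(16) and l(11)→f(5) fit y≡3x+24 (mod 26); the inverse of 3 mod 26 is 9. This is an affine cipher: with a=0,…,z=25, each position x becomes (3x+24) mod 26.
Undoing it on ryxxod: r(17)→9·(17−24)≡15=p; y(24)→9·(24−24)≡0=a; x(23)→9·(23−24)≡17=r; x(23)→9·(23−24)≡17=r; o(14)→9·(14−24)≡14=o; d(3)→9·(3−24)≡19=t (all mod 26).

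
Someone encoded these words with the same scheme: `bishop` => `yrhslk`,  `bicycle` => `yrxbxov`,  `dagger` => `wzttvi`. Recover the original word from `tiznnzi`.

grammar

Each pair mirrors across the alphabet (b↔y, i↔r, s↔h): positions sum to 25. This is the alphabet-reversal cipher (Atbash): a becomes z, b becomes y, etc.
Reversing it on tiznnzi: t↔g, i↔r, z↔a, n↔m, n↔m, z↔a, i↔r.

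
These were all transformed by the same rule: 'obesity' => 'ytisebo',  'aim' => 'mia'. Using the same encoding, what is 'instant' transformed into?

The word is simply reversed.
Applying it to instant: reverse → tnatsni.

tnatsni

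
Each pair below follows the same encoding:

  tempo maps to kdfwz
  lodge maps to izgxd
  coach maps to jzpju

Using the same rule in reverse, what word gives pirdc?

alien

t(19)→k(10) and e(4)→d(3) fit y≡23x+15 (mod 26); the inverse of 23 mod 26 is 17. This is an affine cipher: with a=0,…,z=25, each position x becomes (23x+15) mod 26.
Decoding pirdc: p(15)→17·(15−15)≡0=a; i(8)→17·(8−15)≡11=l; r(17)→17·(17−15)≡8=i; d(3)→17·(3−15)≡4=e; c(2)→17·(2−15)≡13=n (all mod 26).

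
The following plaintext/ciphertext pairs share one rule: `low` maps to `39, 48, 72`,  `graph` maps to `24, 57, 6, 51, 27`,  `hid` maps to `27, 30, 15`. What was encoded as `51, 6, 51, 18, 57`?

The formula is n = 3×(alphabet index, a=1) + 3.
Decoding 51, 6, 51, 18, 57: 51→(51−3)÷3=16=p, 6→(6−3)÷3=1=a, 51→(51−3)÷3=16=p, 18→(18−3)÷3=5=e, 57→(57−3)÷3=18=r.

paper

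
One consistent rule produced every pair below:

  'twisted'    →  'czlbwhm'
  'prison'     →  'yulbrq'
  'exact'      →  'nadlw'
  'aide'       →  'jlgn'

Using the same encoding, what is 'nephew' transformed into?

whsqhz

Shifts by position in twisted: pos 0: t→c (+9), pos 1: w→z (+3), pos 2: i→l (+3), pos 3: s→b (+9), pos 4: t→w (+3), pos 5: e→h (+3) — repeating every 3. It's a Vigenère-style cipher with numeric key [9,3,3]: position i shifts by key[i mod 3].
On nephew: n+9=w, e+3=h, p+3=s, h+9=q, e+3=h, w+3=z.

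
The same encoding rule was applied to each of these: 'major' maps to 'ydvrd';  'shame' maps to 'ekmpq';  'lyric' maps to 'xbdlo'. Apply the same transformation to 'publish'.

bxnouvt

Shifts by position in major: pos 0: m→y (+12), pos 1: a→d (+3), pos 2: j→v (+12), pos 3: o→r (+3) — repeating every 2. It's a Vigenère-style cipher with numeric key [12,3]: position i shifts by key[i mod 2].
On publish: p+12=b, u+3=x, b+12=n, l+3=o, i+12=u, s+3=v, h+12=t.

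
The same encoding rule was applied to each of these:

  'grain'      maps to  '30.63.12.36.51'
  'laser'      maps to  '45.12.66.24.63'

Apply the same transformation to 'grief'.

The formula is n = 3×(alphabet index, a=1) + 9.
On grief: g=7→30, r=18→63, i=9→36, e=5→24, f=6→27.

30.63.36.24.27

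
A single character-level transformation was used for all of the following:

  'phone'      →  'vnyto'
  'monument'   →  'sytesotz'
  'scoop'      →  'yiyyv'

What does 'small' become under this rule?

yskrr

The shift depends on letter class: consonant p→v is +6, but vowel o→y is +10. Vowels shift forward by 10 and consonants shift forward by 6.
Applying it to small: s(cons)+6=y, m(cons)+6=s, a(vowel)+10=k, l(cons)+6=r, l(cons)+6=r.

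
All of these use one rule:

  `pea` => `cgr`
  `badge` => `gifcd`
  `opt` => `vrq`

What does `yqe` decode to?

cow

The output letters match the input read backwards, each shifted +2: pea reversed is aep. Two steps: reverse the string, then apply a Caesar shift of +2.
Reversing it on yqe: shift back: y−2=w, q−2=o, e−2=c → woc; then reverse → cow.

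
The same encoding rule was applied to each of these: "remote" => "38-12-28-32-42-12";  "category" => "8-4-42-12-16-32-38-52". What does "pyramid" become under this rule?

Each letter becomes 2×(its alphabet position, a=1..z=26) + 2.
On pyramid: p=16→34, y=25→52, r=18→38, a=1→4, m=13→28, i=9→20, d=4→10.

34-52-38-4-28-20-10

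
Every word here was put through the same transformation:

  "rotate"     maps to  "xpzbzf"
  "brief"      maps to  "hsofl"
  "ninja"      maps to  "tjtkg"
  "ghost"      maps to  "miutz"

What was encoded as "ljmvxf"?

figure

Shifts by position in rotate: pos 0: r→x (+6), pos 1: o→p (+1), pos 2: t→z (+6), pos 3: a→b (+1) — repeating every 2. The shifts repeat in a cycle of length 2: positions 0,1,… shift by +6, +1, then the pattern repeats.
Reversing it on ljmvxf: l−6=f, j−1=i, m−6=g, v−1=u, x−6=r, f−1=e.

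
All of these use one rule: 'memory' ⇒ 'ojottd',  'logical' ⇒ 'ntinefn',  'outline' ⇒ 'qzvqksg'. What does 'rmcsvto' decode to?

phantom

It's a Vigenère-style cipher with numeric key [2,5]: position i shifts by key[i mod 2].
Decoding rmcsvto: r−2=p, m−5=h, c−2=a, s−5=n, v−2=t, t−5=o, o−2=m.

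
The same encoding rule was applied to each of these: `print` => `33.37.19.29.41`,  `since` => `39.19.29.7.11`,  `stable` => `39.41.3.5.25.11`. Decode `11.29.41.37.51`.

entry

p(#16)→33 and r(#18)→37: differences scale by 2, so n = 2·pos + 1. The formula is n = 2×(alphabet index, a=1) + 1.
Decoding 11.29.41.37.51: 11→(11−1)÷2=5=e, 29→(29−1)÷2=14=n, 41→(41−1)÷2=20=t, 37→(37−1)÷2=18=r, 51→(51−1)÷2=25=y.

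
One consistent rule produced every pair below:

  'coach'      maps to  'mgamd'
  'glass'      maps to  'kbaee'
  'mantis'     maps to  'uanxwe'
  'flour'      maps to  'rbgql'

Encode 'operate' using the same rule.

c(2)→m(12) and o(14)→g(6) fit y≡19x+0 (mod 26); the inverse of 19 mod 26 is 11. Treating letters as 0–25, the rule is x ↦ 19x + 0 (mod 26).
Applying it to operate: o(14)→19·14+0≡6=g; p(15)→19·15+0≡25=z; e(4)→19·4+0≡24=y; r(17)→19·17+0≡11=l; a(0)→19·0+0≡0=a; t(19)→19·19+0≡23=x; e(4)→19·4+0≡24=y (all mod 26).

gzylaxy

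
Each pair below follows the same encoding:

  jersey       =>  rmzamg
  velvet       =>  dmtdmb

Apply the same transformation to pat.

Compare letters: j→r is +8, e→m is +8, r→z is +8 — a constant shift. This is a Caesar cipher with shift 8.
On pat: p+8=x, a+8=i, t+8=b.

xib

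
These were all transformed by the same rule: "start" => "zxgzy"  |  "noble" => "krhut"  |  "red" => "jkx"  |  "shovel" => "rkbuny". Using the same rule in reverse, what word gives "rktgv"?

The word is reversed, then every letter is shifted forward by 6.
Decoding rktgv: shift back: r−6=l, k−6=e, t−6=n, g−6=a, v−6=p → lenap; then reverse → panel.

panel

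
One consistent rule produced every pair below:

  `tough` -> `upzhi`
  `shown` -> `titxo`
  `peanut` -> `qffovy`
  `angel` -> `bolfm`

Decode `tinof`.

Shifts by position in tough: pos 0: t→u (+1), pos 1: o→p (+1), pos 2: u→z (+5), pos 3: g→h (+1), pos 4: h→i (+1) — repeating every 3. It's a Vigenère-style cipher with numeric key [1,1,5]: position i shifts by key[i mod 3].
Reversing it on tinof: t−1=s, i−1=h, n−5=i, o−1=n, f−1=e.

shine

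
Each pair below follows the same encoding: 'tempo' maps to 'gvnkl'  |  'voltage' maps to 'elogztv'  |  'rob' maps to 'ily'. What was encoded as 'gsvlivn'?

Each pair mirrors across the alphabet (t↔g, e↔v, m↔n): positions sum to 25. This is the alphabet-reversal cipher (Atbash): a becomes z, b becomes y, etc.
Undoing it on gsvlivn: g↔t, s↔h, v↔e, l↔o, i↔r, v↔e, n↔m.

theorem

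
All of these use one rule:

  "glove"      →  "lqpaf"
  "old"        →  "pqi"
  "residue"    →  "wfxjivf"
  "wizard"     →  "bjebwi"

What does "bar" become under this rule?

The shift depends on letter class: consonant g→l is +5, but vowel o→p is +1. The rule splits by letter class: vowels +1, consonants +5.
For bar: b(cons)+5=g, a(vowel)+1=b, r(cons)+5=w.

gbw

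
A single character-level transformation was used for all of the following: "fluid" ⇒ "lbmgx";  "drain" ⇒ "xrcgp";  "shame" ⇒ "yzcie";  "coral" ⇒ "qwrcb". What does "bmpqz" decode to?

lunch

f(5)→l(11) and l(11)→b(1) fit y≡7x+2 (mod 26); the inverse of 7 mod 26 is 15. This is an affine cipher: with a=0,…,z=25, each position x becomes (7x+2) mod 26.
Undoing it on bmpqz: b(1)→15·(1−2)≡11=l; m(12)→15·(12−2)≡20=u; p(15)→15·(15−2)≡13=n; q(16)→15·(16−2)≡2=c; z(25)→15·(25−2)≡7=h (all mod 26).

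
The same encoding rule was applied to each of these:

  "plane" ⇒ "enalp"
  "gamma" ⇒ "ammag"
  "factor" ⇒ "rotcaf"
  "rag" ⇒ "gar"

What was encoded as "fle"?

elf

The output letters match the input read backwards: plane reversed is enalp. It's just the letters in reverse order.
Reversing it on fle: then reverse → elf.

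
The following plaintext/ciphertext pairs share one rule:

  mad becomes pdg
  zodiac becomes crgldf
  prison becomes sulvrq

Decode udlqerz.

rainbow

Compare letters: m→p is +3, a→d is +3, d→g is +3 — a constant shift. Each letter is shifted forward by 3 in the alphabet (a Caesar shift of +3).
Undoing it on udlqerz: u−3=r, d−3=a, l−3=i, q−3=n, e−3=b, r−3=o, z−3=w.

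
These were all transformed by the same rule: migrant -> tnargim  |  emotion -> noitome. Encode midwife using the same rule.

efiwdim

It's just the letters in reverse order.
On midwife: reverse → efiwdim.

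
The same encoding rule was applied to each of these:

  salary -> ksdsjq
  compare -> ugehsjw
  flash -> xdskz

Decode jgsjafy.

Compare letters: s→k is +18, a→s is +18, l→d is +18 — a constant shift. Every letter moves 18 places later in the alphabet, wrapping around z→a.
Reversing it on jgsjafy: j−18=r, g−18=o, s−18=a, j−18=r, a−18=i, f−18=n, y−18=g.

roaring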